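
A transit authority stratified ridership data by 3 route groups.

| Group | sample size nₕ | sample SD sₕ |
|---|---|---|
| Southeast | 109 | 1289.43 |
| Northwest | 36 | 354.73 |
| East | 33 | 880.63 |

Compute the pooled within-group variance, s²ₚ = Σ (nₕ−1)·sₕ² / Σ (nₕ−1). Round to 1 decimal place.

Degrees of freedom: 108 + 35 + 32 = 175.
Σ(nₕ−1)sₕ² = 108·1662629.7249 + 35·125833.3729 + 32·775509.1969 = 208784472.6415.
s²ₚ = 208784472.6415 / 175 = 1193054.129... → 1193054.1.

1193054.1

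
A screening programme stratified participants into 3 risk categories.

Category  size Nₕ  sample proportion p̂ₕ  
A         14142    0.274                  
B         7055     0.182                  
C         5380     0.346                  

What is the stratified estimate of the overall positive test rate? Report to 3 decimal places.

0.264

Wₕ = Nₕ/N with N = 26577: 0.5321, 0.2655, 0.2024.
p̂_st = 0.5321·0.274 + 0.2655·0.182 + 0.2024·0.346 ≈ 0.26415... → 0.264.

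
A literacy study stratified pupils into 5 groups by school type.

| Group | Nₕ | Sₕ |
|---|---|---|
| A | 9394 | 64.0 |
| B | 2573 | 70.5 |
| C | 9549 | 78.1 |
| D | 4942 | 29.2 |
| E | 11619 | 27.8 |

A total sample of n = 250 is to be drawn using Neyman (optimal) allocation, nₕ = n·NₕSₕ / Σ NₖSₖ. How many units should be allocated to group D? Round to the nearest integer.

A: NₕSₕ = 9394·64.0 = 601216
B: NₕSₕ = 2573·70.5 = 181396.5
C: NₕSₕ = 9549·78.1 = 745776.9
D: NₕSₕ = 4942·29.2 = 144306.4
E: NₕSₕ = 11619·27.8 = 323008.2
Σ NₕSₕ = 1995704.
n_D = 250·144306.4/1995704 = 18.077... → 18.

18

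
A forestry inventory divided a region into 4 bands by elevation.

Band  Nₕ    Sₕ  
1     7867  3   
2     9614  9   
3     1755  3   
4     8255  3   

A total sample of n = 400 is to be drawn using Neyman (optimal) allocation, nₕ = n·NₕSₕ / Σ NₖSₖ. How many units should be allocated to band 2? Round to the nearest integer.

Σ NₕSₕ = 7867·3 + 9614·9 + 1755·3 + 8255·3 = 140157.
Share for 2: 86526/140157 = 0.61735.
n_2 = 400 × 0.61735 = 246.940... → 247.

247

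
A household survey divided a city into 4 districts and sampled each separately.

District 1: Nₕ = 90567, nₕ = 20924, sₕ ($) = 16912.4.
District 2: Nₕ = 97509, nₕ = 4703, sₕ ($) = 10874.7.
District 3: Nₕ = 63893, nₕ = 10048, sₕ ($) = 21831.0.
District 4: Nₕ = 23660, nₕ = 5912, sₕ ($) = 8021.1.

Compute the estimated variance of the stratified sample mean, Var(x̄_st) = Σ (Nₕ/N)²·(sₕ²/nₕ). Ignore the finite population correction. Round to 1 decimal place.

N = 275629. Term for each stratum: Wₕ²sₕ²/nₕ.
Var(x̄_st) = 1475.8965 + 3147.0176 + 2548.7332 + 80.1887 = 7251.8361 → 7251.8.

7251.8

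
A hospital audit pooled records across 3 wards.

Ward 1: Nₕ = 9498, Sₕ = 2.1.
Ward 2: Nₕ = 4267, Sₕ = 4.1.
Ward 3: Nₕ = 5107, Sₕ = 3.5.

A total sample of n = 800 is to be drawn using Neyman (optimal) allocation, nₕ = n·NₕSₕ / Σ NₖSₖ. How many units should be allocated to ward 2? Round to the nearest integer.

1: NₕSₕ = 9498·2.1 = 19945.8
2: NₕSₕ = 4267·4.1 = 17494.7
3: NₕSₕ = 5107·3.5 = 17874.5
Σ NₕSₕ = 55315.
n_2 = 800·17494.7/55315 = 253.019... → 253.

253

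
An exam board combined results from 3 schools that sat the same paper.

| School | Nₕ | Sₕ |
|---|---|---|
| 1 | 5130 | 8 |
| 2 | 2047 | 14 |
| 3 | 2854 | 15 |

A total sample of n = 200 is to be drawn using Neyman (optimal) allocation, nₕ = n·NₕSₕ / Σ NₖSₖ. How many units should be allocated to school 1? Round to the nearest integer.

73

Σ NₕSₕ = 5130·8 + 2047·14 + 2854·15 = 112508.
Share for 1: 41040/112508 = 0.36477.
n_1 = 200 × 0.36477 = 72.955... → 73.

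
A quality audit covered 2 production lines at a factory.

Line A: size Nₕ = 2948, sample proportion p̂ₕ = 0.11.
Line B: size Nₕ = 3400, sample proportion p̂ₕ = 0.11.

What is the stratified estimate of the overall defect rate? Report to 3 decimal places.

N = 2948 + 3400 = 6348.
Overall proportion = Σ (Nₕ/N)·p̂ₕ.
Σ Nₕp̂ₕ = 324.28 + 374 = 698.28.
698.28 / 6348 = 0.11 → 0.110.

0.110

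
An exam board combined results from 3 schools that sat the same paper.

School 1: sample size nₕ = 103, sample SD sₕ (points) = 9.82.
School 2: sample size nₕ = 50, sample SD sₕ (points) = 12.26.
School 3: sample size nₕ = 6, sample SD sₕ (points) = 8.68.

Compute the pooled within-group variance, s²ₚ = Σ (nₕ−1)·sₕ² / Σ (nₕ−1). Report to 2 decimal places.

Degrees of freedom: 102 + 49 + 5 = 156.
Σ(nₕ−1)sₕ² = 102·96.4324 + 49·150.3076 + 5·75.3424 = 17577.8892.
s²ₚ = 17577.8892 / 156 = 112.6788... → 112.68.

112.68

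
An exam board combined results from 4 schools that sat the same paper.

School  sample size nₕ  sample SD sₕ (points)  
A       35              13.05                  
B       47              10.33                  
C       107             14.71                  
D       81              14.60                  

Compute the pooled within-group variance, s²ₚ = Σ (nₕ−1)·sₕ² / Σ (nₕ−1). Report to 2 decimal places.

A: (35−1)·13.05² = 34·170.3025 = 5790.285
B: (47−1)·10.33² = 46·106.7089 = 4908.6094
C: (107−1)·14.71² = 106·216.3841 = 22936.7146
D: (81−1)·14.60² = 80·213.16 = 17052.8
Numerator = 50688.409; denominator = Σ(nₕ−1) = 266.
s²ₚ = 50688.409/266 = 190.5579... → 190.56.

190.56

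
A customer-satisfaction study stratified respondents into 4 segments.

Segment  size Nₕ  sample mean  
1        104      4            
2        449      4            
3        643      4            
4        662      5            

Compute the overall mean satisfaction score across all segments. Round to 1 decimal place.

4.4

N = 1858; weights Wₕ = Nₕ/N = (0.0560, 0.2417, 0.3461, 0.3563).
x̄_st = Σ Wₕ·x̄ₕ = 0.0560·4 + 0.2417·4 + 0.3461·4 + 0.3563·5 ≈ 4.356...
→ 4.4.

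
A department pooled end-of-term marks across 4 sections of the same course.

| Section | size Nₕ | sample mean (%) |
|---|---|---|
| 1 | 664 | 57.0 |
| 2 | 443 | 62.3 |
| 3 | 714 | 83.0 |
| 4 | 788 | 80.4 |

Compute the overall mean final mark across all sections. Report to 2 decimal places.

N = 2609; weights Wₕ = Nₕ/N = (0.2545, 0.1698, 0.2737, 0.3020).
x̄_st = Σ Wₕ·x̄ₕ = 0.2545·57.0 + 0.1698·62.3 + 0.2737·83.0 + 0.3020·80.4 ≈ 72.0828...
→ 72.08.

72.08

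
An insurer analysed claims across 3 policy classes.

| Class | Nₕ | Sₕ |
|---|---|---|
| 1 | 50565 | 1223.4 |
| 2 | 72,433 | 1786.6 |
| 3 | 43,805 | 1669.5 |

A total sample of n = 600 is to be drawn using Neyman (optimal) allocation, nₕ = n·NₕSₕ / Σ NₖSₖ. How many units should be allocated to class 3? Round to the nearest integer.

1: NₕSₕ = 50565·1223.4 = 61861221
2: NₕSₕ = 72433·1786.6 = 129408797.8
3: NₕSₕ = 43805·1669.5 = 73132447.5
Σ NₕSₕ = 264402466.3.
n_3 = 600·73132447.5/264402466.3 = 165.957... → 166.

166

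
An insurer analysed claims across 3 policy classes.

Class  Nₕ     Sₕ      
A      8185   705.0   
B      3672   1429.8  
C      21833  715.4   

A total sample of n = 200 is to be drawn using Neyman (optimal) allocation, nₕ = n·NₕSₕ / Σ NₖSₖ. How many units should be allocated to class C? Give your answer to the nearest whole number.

117

A: NₕSₕ = 8185·705.0 = 5770425
B: NₕSₕ = 3672·1429.8 = 5250225.6
C: NₕSₕ = 21833·715.4 = 15619328.2
Σ NₕSₕ = 26639978.8.
n_C = 200·15619328.2/26639978.8 = 117.262... → 117.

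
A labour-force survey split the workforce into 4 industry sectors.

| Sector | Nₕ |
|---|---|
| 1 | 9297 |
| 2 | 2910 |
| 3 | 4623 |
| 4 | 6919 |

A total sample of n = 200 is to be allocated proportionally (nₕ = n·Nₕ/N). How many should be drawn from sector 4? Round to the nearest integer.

58

N = 9297 + 2910 + 4623 + 6919 = 23749.
n_4 = 200·6919/23749 = 58.268... → 58.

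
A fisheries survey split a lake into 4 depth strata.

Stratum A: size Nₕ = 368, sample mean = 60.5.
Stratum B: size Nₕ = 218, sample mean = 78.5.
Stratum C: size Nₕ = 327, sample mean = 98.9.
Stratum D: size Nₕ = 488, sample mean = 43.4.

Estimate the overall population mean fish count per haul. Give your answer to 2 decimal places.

N = 1401; weights Wₕ = Nₕ/N = (0.2627, 0.1556, 0.2334, 0.3483).
x̄_st = Σ Wₕ·x̄ₕ = 0.2627·60.5 + 0.1556·78.5 + 0.2334·98.9 + 0.3483·43.4 ≈ 66.3073...
→ 66.31.

66.31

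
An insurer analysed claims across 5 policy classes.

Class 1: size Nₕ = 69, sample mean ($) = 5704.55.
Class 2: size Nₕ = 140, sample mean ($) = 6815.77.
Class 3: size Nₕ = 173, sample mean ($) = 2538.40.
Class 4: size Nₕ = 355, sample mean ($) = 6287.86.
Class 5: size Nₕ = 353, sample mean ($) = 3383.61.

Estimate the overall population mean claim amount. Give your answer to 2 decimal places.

4783.09

x̄_st = (Σ Nₕx̄ₕ) / (Σ Nₕ) = (69·5704.55 + 140·6815.77 + 173·2538.40 + 355·6287.86 + 353·3383.61) / 1090
= 5213569.58 / 1090 = 4783.0914... → 4783.09.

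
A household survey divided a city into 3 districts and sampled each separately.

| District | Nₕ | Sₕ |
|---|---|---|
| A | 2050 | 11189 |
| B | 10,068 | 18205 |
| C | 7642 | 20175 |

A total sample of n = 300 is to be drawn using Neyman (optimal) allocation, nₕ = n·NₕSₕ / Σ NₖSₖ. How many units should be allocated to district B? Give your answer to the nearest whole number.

A: NₕSₕ = 2050·11189 = 22937450
B: NₕSₕ = 10068·18205 = 183287940
C: NₕSₕ = 7642·20175 = 154177350
Σ NₕSₕ = 360402740.
n_B = 300·183287940/360402740 = 152.569... → 153.

153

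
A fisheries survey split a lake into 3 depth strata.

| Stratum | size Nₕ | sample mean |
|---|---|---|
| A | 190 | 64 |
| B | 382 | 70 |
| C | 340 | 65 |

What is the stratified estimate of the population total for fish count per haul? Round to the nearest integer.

A: 190·64 = 12160
B: 382·70 = 26740
C: 340·65 = 22100
τ̂ = Σ Nₕx̄ₕ = 61000.

61000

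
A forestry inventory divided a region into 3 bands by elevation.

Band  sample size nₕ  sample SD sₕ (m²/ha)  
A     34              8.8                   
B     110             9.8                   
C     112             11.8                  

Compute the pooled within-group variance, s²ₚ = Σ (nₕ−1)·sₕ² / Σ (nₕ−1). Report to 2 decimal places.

Degrees of freedom: 33 + 109 + 111 = 253.
Σ(nₕ−1)sₕ² = 33·77.44 + 109·96.04 + 111·139.24 = 28479.52.
s²ₚ = 28479.52 / 253 = 112.5673... → 112.57.

112.57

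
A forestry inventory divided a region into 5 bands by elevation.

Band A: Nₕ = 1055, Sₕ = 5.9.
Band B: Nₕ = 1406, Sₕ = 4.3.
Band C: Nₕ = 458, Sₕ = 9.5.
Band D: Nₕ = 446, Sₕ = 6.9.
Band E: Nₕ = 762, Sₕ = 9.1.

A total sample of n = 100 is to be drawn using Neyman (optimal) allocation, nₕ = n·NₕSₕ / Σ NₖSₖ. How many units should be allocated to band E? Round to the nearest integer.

A: NₕSₕ = 1055·5.9 = 6224.5
B: NₕSₕ = 1406·4.3 = 6045.8
C: NₕSₕ = 458·9.5 = 4351
D: NₕSₕ = 446·6.9 = 3077.4
E: NₕSₕ = 762·9.1 = 6934.2
Σ NₕSₕ = 26632.9.
n_E = 100·6934.2/26632.9 = 26.036... → 26.

26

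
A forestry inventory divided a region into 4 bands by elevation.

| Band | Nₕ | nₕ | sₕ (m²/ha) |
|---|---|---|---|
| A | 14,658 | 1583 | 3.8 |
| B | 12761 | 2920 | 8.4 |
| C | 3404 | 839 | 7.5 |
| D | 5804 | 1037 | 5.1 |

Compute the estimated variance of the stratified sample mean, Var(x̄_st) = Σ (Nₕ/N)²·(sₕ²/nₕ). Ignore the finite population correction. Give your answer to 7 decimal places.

0.0056030

N = 36627; Wₕ = Nₕ/N.
band A: (14658/36627)²·3.8²/1583 = 0.0014609421
band B: (12761/36627)²·8.4²/2920 = 0.0029332052
band C: (3404/36627)²·7.5²/839 = 0.0005790779
band D: (5804/36627)²·5.1²/1037 = 0.0006298160
Sum = 0.0056030412 → 0.0056030.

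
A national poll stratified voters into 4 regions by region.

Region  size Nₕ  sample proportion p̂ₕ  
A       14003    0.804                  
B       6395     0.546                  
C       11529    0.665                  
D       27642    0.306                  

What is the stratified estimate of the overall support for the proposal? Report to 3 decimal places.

N = 14003 + 6395 + 11529 + 27642 = 59569.
Overall proportion = Σ (Nₕ/N)·p̂ₕ.
Σ Nₕp̂ₕ = 11258.412 + 3491.67 + 7666.785 + 8458.452 = 30875.319.
30875.319 / 59569 = 0.51831... → 0.518.

0.518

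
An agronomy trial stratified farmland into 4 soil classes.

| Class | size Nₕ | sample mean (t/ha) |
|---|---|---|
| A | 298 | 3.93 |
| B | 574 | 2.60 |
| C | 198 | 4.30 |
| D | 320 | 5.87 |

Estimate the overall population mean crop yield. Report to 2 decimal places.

N = 1390; weights Wₕ = Nₕ/N = (0.2144, 0.4129, 0.1424, 0.2302).
x̄_st = Σ Wₕ·x̄ₕ = 0.2144·3.93 + 0.4129·2.60 + 0.1424·4.30 + 0.2302·5.87 ≈ 3.8801...
→ 3.88.

3.88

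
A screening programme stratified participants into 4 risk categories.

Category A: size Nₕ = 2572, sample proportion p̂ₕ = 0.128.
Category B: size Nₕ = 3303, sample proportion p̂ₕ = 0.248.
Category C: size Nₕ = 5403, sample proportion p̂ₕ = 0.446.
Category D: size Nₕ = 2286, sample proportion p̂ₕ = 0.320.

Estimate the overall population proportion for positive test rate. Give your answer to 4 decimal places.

N = 2572 + 3303 + 5403 + 2286 = 13564.
Overall proportion = Σ (Nₕ/N)·p̂ₕ.
Σ Nₕp̂ₕ = 329.216 + 819.144 + 2409.738 + 731.52 = 4289.618.
4289.618 / 13564 = 0.316250... → 0.3163.

0.3163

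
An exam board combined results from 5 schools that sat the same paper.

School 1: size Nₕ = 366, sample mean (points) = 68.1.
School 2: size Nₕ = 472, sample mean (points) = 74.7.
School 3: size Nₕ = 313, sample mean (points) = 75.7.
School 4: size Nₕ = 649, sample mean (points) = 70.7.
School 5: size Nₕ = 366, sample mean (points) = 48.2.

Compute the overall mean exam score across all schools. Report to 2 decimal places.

68.05

x̄_st = (Σ Nₕx̄ₕ) / (Σ Nₕ) = (366·68.1 + 472·74.7 + 313·75.7 + 649·70.7 + 366·48.2) / 2166
= 147402.6 / 2166 = 68.0529... → 68.05.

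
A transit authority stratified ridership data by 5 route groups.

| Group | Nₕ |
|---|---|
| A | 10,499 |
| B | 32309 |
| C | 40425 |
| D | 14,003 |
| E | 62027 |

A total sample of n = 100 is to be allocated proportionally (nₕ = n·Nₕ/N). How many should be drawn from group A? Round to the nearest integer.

7

Share of group A = 10499/159263 = 0.06592.
Allocate 100 × 0.06592 = 6.592... → 7.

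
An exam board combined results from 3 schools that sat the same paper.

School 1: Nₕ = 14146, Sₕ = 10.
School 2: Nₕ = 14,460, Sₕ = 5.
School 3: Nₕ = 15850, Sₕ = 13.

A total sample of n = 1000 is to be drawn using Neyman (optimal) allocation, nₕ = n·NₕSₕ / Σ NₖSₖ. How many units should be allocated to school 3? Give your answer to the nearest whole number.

491

Σ NₕSₕ = 14146·10 + 14460·5 + 15850·13 = 419810.
Share for 3: 206050/419810 = 0.49082.
n_3 = 1000 × 0.49082 = 490.817... → 491.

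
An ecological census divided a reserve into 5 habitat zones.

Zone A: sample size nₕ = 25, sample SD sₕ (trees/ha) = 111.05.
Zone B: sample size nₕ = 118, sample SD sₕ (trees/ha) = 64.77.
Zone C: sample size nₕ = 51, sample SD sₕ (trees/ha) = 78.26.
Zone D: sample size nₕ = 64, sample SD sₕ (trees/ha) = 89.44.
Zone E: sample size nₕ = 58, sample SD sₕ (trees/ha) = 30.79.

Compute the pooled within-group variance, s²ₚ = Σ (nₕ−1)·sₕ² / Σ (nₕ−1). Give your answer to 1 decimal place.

Degrees of freedom: 24 + 117 + 50 + 63 + 57 = 311.
Σ(nₕ−1)sₕ² = 24·12332.1025 + 117·4195.1529 + 50·6124.6276 + 63·7999.5136 + 57·948.0241 = 1651041.4598.
s²ₚ = 1651041.4598 / 311 = 5308.815... → 5308.8.

5308.8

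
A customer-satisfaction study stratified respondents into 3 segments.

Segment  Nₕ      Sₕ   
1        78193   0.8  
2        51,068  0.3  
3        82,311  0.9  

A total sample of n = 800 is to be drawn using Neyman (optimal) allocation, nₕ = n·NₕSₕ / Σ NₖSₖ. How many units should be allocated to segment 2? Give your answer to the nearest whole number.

81

1: NₕSₕ = 78193·0.8 = 62554.4
2: NₕSₕ = 51068·0.3 = 15320.4
3: NₕSₕ = 82311·0.9 = 74079.9
Σ NₕSₕ = 151954.7.
n_2 = 800·15320.4/151954.7 = 80.658... → 81.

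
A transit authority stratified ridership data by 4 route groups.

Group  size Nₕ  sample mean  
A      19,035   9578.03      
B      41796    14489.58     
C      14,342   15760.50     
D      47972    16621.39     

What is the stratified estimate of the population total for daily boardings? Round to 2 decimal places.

1811322698.81

Estimate total by summing Nₕ·x̄ₕ over strata.
19035·9578.03 + 41796·14489.58 + 14342·15760.50 + 47972·16621.39 = 182317801.05 + 605606485.68 + 226037091 + 797361321.08 = 1811322698.81.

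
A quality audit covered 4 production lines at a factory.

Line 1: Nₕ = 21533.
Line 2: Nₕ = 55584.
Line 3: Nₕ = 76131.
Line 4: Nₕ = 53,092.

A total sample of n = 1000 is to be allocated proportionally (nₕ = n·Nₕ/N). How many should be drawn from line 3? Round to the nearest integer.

369

N = 21533 + 55584 + 76131 + 53092 = 206340.
n_3 = 1000·76131/206340 = 368.959... → 369.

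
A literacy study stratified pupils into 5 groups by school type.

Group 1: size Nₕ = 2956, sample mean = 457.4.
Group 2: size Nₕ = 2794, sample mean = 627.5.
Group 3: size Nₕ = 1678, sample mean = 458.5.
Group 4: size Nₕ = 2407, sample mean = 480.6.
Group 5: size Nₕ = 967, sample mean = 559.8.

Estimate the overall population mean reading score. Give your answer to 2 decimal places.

N = 2956 + 2794 + 1678 + 2407 + 967 = 10802.
The stratified mean weights each stratum mean by its population share Nₕ/N.
Σ Nₕx̄ₕ = 2956·457.4 + 2794·627.5 + 1678·458.5 + 2407·480.6 + 967·559.8 = 1352074.4 + 1753235 + 769363 + 1156804.2 + 541326.6 = 5572803.2.
Divide by N: 5572803.2 / 10802 = 515.9048... → 515.90.

515.90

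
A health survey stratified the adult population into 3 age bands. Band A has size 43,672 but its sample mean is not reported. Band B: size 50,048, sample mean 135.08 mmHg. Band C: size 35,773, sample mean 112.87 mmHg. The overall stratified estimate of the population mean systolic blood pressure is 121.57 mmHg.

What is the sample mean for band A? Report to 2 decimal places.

113.21

N = 43672 + 50048 + 35773 = 129493.
Overall total = μ·N = 121.57·129493 = 15742464.01.
Subtract the known strata: 50048·135.08 + 35773·112.87 = 10798182.35.
Remaining total for band A: 15742464.01 − 10798182.35 = 4944281.66.
Divide by its size: 4944281.66 / 43672 = 113.2140... → 113.21.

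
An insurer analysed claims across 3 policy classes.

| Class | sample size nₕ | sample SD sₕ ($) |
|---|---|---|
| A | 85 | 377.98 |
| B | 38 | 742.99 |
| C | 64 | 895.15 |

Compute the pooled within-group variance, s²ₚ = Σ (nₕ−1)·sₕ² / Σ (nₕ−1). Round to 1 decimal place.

450585.5

Degrees of freedom: 84 + 37 + 63 = 184.
Σ(nₕ−1)sₕ² = 84·142868.8804 + 37·552034.1401 + 63·801293.5225 = 82907741.0548.
s²ₚ = 82907741.0548 / 184 = 450585.549... → 450585.5.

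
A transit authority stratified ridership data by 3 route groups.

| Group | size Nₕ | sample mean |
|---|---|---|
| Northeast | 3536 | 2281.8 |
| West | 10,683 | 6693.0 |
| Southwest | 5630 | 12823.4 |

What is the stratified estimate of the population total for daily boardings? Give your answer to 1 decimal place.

Estimate total by summing Nₕ·x̄ₕ over strata.
3536·2281.8 + 10683·6693.0 + 5630·12823.4 = 8068444.8 + 71501319 + 72195742 = 151765505.8.

151765505.8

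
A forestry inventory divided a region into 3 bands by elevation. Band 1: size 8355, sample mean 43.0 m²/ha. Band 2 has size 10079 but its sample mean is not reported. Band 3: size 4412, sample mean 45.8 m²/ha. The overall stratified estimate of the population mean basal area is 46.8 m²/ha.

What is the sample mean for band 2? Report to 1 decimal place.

N = 8355 + 10079 + 4412 = 22846.
Overall total = μ·N = 46.8·22846 = 1069192.8.
Subtract the known strata: 8355·43.0 + 4412·45.8 = 561334.6.
Remaining total for band 2: 1069192.8 − 561334.6 = 507858.2.
Divide by its size: 507858.2 / 10079 = 50.388... → 50.4.

50.4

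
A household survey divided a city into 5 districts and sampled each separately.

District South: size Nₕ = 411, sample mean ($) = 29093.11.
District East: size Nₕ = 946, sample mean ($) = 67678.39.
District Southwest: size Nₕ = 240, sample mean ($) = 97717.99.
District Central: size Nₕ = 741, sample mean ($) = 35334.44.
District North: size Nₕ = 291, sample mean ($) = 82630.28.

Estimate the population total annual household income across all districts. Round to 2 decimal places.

Population total = Σ Nₕ·x̄ₕ (each stratum's size times its mean).
411·29093.11 + 946·67678.39 + 240·97717.99 + 741·35334.44 + 291·82630.28 = 11957268.21 + 64023756.94 + 23452317.6 + 26182820.04 + 24045411.48 = 149661574.27.

149661574.27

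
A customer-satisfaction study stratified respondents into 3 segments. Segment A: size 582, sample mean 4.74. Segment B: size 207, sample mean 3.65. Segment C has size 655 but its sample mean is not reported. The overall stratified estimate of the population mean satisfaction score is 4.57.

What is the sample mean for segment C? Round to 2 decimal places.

4.71

N = 582 + 207 + 655 = 1444.
Overall total = μ·N = 4.57·1444 = 6599.08.
Subtract the known strata: 582·4.74 + 207·3.65 = 3514.23.
Remaining total for segment C: 6599.08 − 3514.23 = 3084.85.
Divide by its size: 3084.85 / 655 = 4.7097... → 4.71.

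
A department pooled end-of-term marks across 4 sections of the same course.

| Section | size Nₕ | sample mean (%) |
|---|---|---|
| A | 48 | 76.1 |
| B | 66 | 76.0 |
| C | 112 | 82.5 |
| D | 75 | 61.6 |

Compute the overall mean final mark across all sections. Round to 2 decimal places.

74.85

x̄_st = (Σ Nₕx̄ₕ) / (Σ Nₕ) = (48·76.1 + 66·76.0 + 112·82.5 + 75·61.6) / 301
= 22528.8 / 301 = 74.8465... → 74.85.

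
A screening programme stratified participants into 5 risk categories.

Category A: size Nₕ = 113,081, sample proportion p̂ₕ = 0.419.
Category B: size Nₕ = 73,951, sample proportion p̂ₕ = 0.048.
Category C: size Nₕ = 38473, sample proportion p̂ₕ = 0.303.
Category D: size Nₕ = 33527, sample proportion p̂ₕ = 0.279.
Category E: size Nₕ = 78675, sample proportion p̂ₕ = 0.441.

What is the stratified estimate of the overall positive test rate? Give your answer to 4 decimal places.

Wₕ = Nₕ/N with N = 337707: 0.3348, 0.2190, 0.1139, 0.0993, 0.2330.
p̂_st = 0.3348·0.419 + 0.2190·0.048 + 0.1139·0.303 + 0.0993·0.279 + 0.2330·0.441 ≈ 0.315770... → 0.3158.

0.3158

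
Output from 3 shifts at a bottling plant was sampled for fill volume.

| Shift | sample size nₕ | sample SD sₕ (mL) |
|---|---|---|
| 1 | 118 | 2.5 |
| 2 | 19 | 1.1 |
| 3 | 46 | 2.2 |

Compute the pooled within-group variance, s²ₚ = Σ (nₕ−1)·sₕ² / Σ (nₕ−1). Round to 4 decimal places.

1: (118−1)·2.5² = 117·6.25 = 731.25
2: (19−1)·1.1² = 18·1.21 = 21.78
3: (46−1)·2.2² = 45·4.84 = 217.8
Numerator = 970.83; denominator = Σ(nₕ−1) = 180.
s²ₚ = 970.83/180 = 5.3935 → 5.3935.

5.3935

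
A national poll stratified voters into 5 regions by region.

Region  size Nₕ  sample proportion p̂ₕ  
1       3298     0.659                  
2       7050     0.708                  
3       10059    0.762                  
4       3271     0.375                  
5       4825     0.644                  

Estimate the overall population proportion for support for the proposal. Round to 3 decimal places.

0.672

Wₕ = Nₕ/N with N = 28503: 0.1157, 0.2473, 0.3529, 0.1148, 0.1693.
p̂_st = 0.1157·0.659 + 0.2473·0.708 + 0.3529·0.762 + 0.1148·0.375 + 0.1693·0.644 ≈ 0.67234... → 0.672.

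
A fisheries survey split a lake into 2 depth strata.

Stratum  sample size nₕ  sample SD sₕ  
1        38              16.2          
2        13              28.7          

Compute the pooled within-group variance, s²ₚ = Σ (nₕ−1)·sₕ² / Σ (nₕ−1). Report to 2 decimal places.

1: (38−1)·16.2² = 37·262.44 = 9710.28
2: (13−1)·28.7² = 12·823.69 = 9884.28
Numerator = 19594.56; denominator = Σ(nₕ−1) = 49.
s²ₚ = 19594.56/49 = 399.8890... → 399.89.

399.89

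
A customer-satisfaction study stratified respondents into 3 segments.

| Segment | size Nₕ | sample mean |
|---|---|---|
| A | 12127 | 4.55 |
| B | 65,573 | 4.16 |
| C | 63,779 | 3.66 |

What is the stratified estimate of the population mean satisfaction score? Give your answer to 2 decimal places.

x̄_st = (Σ Nₕx̄ₕ) / (Σ Nₕ) = (12127·4.55 + 65573·4.16 + 63779·3.66) / 141479
= 561392.67 / 141479 = 3.9680... → 3.97.

3.97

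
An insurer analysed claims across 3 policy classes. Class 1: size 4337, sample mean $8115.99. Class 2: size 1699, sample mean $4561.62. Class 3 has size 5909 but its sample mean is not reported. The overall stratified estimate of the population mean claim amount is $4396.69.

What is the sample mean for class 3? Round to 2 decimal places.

N = 4337 + 1699 + 5909 = 11945.
Overall total = μ·N = 4396.69·11945 = 52518462.05.
Subtract the known strata: 4337·8115.99 + 1699·4561.62 = 42949241.01.
Remaining total for class 3: 52518462.05 − 42949241.01 = 9569221.04.
Divide by its size: 9569221.04 / 5909 = 1619.4316... → 1619.43.

1619.43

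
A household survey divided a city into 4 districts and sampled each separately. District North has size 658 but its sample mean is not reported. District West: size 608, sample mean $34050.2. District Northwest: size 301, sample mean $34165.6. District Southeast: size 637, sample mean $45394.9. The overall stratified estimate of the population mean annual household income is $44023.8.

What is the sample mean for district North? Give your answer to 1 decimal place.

Σ Nₕx̄ₕ = N·μ, so 658·x̄_North = 2204·44023.8 − (608·34050.2 + 301·34165.6 + 637·45394.9).
= 97028455.2 − 59902918.5 = 37125536.7.
x̄_North = 37125536.7 / 658 = 56421.788... → 56421.8.

56421.8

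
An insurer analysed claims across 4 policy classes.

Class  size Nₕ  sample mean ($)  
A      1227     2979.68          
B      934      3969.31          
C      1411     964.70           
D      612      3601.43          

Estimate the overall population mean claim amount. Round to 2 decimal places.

N = 4184; weights Wₕ = Nₕ/N = (0.2933, 0.2232, 0.3372, 0.1463).
x̄_st = Σ Wₕ·x̄ₕ = 0.2933·2979.68 + 0.2232·3969.31 + 0.3372·964.70 + 0.1463·3601.43 ≈ 2612.0148...
→ 2612.01.

2612.01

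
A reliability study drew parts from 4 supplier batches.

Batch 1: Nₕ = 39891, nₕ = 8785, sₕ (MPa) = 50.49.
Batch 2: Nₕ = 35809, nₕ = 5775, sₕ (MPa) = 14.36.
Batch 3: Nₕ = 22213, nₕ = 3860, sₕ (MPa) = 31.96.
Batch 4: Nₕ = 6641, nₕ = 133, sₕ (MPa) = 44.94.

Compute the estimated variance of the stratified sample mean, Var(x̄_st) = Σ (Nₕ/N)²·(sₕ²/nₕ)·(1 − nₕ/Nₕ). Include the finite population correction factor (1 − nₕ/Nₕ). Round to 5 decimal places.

0.10636

N = 104554. Term for each stratum: Wₕ²sₕ²/nₕ·(1−nₕ/Nₕ).
Var(x̄_st) = 0.03293872 + 0.00351302 + 0.00986868 + 0.06003634 = 0.10635677 → 0.10636.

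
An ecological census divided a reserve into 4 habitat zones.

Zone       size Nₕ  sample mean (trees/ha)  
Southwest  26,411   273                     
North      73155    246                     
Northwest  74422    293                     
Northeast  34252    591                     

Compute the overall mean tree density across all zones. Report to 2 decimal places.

N = 208240; weights Wₕ = Nₕ/N = (0.1268, 0.3513, 0.3574, 0.1645).
x̄_st = Σ Wₕ·x̄ₕ = 0.1268·273 + 0.3513·246 + 0.3574·293 + 0.1645·591 ≈ 322.9683...
→ 322.97.

322.97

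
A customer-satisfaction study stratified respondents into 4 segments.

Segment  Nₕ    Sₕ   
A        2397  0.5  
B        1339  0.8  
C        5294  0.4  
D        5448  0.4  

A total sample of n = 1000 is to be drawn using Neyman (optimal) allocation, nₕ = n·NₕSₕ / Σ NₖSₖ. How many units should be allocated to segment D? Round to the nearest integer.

Σ NₕSₕ = 2397·0.5 + 1339·0.8 + 5294·0.4 + 5448·0.4 = 6566.5.
Share for D: 2179.2/6566.5 = 0.33187.
n_D = 1000 × 0.33187 = 331.866... → 332.

332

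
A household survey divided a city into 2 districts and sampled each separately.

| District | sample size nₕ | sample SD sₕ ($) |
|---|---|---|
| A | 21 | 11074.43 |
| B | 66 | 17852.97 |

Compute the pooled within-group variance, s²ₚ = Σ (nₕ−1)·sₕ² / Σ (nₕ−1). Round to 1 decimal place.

A: (21−1)·11074.43² = 20·122642999.8249 = 2452859996.498
B: (66−1)·17852.97² = 65·318728537.8209 = 20717354958.3585
Numerator = 23170214954.8565; denominator = Σ(nₕ−1) = 85.
s²ₚ = 23170214954.8565/85 = 272590764.175... → 272590764.2.

272590764.2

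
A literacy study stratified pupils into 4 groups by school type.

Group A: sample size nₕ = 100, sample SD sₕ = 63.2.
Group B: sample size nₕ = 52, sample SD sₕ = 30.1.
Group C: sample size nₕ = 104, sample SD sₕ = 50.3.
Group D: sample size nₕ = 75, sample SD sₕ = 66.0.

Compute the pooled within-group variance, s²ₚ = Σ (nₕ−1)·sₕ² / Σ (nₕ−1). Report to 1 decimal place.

A: (100−1)·63.2² = 99·3994.24 = 395429.76
B: (52−1)·30.1² = 51·906.01 = 46206.51
C: (104−1)·50.3² = 103·2530.09 = 260599.27
D: (75−1)·66.0² = 74·4356 = 322344
Numerator = 1024579.54; denominator = Σ(nₕ−1) = 327.
s²ₚ = 1024579.54/327 = 3133.271... → 3133.3.

3133.3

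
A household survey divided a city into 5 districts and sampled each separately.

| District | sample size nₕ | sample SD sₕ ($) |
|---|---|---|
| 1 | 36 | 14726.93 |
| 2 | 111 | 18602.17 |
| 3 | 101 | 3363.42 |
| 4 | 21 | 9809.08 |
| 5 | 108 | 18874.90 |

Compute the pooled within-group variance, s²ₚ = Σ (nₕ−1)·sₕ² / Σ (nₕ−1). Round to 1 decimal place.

233416679.8

Degrees of freedom: 35 + 110 + 100 + 20 + 107 = 372.
Σ(nₕ−1)sₕ² = 35·216882467.2249 + 110·346040728.7089 + 100·11312594.0964 + 20·96218050.4464 + 107·356261850.01 = 86831004880.4885.
s²ₚ = 86831004880.4885 / 372 = 233416679.786... → 233416679.8.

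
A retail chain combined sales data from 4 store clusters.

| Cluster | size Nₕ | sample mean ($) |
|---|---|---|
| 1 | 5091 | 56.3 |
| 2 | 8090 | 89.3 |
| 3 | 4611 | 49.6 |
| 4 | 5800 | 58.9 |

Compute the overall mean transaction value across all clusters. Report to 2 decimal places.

66.95

N = 5091 + 8090 + 4611 + 5800 = 23592.
Overall mean = Σ (Nₕ/N)·x̄ₕ — weight by population share, not a simple average.
Σ Nₕx̄ₕ = 5091·56.3 + 8090·89.3 + 4611·49.6 + 5800·58.9 = 286623.3 + 722437 + 228705.6 + 341620 = 1579385.9.
Divide by N: 1579385.9 / 23592 = 66.9458... → 66.95.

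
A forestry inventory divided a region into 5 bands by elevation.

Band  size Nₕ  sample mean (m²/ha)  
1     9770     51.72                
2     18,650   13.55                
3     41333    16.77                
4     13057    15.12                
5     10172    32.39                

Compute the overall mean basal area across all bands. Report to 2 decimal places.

N = 92982; weights Wₕ = Nₕ/N = (0.1051, 0.2006, 0.4445, 0.1404, 0.1094).
x̄_st = Σ Wₕ·x̄ₕ = 0.1051·51.72 + 0.2006·13.55 + 0.4445·16.77 + 0.1404·15.12 + 0.1094·32.39 ≈ 21.2736...
→ 21.27.

21.27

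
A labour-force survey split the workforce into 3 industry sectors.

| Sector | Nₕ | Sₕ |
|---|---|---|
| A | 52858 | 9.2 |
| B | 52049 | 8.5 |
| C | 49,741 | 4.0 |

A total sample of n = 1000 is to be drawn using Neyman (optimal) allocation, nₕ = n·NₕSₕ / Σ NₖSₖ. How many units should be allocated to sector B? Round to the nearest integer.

A: NₕSₕ = 52858·9.2 = 486293.6
B: NₕSₕ = 52049·8.5 = 442416.5
C: NₕSₕ = 49741·4.0 = 198964
Σ NₕSₕ = 1127674.1.
n_B = 1000·442416.5/1127674.1 = 392.327... → 392.

392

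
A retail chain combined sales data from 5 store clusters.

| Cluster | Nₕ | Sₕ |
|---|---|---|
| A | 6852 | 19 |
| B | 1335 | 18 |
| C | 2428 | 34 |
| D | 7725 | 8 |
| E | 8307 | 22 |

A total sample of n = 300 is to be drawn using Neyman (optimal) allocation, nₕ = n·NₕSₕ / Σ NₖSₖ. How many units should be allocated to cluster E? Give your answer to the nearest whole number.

Σ NₕSₕ = 6852·19 + 1335·18 + 2428·34 + 7725·8 + 8307·22 = 481324.
Share for E: 182754/481324 = 0.37969.
n_E = 300 × 0.37969 = 113.907... → 114.

114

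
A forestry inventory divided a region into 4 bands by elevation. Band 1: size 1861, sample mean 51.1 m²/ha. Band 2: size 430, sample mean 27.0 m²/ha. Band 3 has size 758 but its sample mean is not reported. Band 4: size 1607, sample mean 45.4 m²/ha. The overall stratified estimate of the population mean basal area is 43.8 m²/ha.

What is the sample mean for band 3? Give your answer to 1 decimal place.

N = 1861 + 430 + 758 + 1607 = 4656.
Overall total = μ·N = 43.8·4656 = 203932.8.
Subtract the known strata: 1861·51.1 + 430·27.0 + 1607·45.4 = 179664.9.
Remaining total for band 3: 203932.8 − 179664.9 = 24267.9.
Divide by its size: 24267.9 / 758 = 32.016... → 32.0.

32.0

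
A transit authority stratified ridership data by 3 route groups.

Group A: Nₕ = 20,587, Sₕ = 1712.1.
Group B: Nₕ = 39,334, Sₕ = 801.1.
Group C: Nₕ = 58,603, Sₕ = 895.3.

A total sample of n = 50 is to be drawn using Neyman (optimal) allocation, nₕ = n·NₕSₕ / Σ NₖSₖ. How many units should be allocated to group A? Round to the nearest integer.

15

A: NₕSₕ = 20587·1712.1 = 35247002.7
B: NₕSₕ = 39334·801.1 = 31510467.4
C: NₕSₕ = 58603·895.3 = 52467265.9
Σ NₕSₕ = 119224736.
n_A = 50·35247002.7/119224736 = 14.782... → 15.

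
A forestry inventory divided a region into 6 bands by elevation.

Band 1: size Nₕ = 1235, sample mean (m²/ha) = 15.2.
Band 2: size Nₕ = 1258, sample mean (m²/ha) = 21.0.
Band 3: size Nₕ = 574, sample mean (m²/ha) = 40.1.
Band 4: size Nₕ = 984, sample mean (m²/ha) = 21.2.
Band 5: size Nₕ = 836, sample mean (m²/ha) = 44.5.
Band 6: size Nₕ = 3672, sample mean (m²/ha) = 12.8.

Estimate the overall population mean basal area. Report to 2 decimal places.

20.24

N = 8559; weights Wₕ = Nₕ/N = (0.1443, 0.1470, 0.0671, 0.1150, 0.0977, 0.4290).
x̄_st = Σ Wₕ·x̄ₕ = 0.1443·15.2 + 0.1470·21.0 + 0.0671·40.1 + 0.1150·21.2 + 0.0977·44.5 + 0.4290·12.8 ≈ 20.2444...
→ 20.24.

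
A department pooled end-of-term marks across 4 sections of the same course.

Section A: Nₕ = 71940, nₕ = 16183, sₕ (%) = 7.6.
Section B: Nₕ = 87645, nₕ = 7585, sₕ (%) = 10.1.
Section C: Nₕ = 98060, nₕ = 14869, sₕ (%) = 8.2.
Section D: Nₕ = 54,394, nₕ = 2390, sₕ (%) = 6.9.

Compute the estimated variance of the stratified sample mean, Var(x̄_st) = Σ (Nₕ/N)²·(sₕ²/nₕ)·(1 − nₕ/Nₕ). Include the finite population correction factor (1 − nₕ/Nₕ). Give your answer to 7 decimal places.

N = 312039; Wₕ = Nₕ/N.
section A: (71940/312039)²·7.6²/16183·(1 − 16183/71940) = 0.0001470348
section B: (87645/312039)²·10.1²/7585·(1 − 7585/87645) = 0.0009691972
section C: (98060/312039)²·8.2²/14869·(1 − 14869/98060) = 0.0003788754
section D: (54394/312039)²·6.9²/2390·(1 − 2390/54394) = 0.0005787224
Sum = 0.0020738298 → 0.0020738.

0.0020738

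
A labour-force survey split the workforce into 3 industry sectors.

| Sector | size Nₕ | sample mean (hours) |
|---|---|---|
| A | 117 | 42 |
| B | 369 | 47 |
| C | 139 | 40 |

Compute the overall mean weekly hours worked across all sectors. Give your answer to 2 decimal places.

44.51

x̄_st = (Σ Nₕx̄ₕ) / (Σ Nₕ) = (117·42 + 369·47 + 139·40) / 625
= 27817 / 625 = 44.5072 → 44.51.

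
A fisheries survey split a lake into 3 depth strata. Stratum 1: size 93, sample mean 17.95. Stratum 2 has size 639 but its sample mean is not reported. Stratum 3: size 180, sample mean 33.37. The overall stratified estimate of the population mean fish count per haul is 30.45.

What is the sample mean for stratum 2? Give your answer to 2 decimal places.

31.45

N = 93 + 639 + 180 = 912.
Overall total = μ·N = 30.45·912 = 27770.4.
Subtract the known strata: 93·17.95 + 180·33.37 = 7675.95.
Remaining total for stratum 2: 27770.4 − 7675.95 = 20094.45.
Divide by its size: 20094.45 / 639 = 31.4467... → 31.45.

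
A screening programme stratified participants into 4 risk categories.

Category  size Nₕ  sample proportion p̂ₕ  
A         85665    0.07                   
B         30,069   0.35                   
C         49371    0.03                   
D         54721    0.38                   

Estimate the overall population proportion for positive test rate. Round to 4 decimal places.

0.1765

Wₕ = Nₕ/N with N = 219826: 0.3897, 0.1368, 0.2246, 0.2489.
p̂_st = 0.3897·0.07 + 0.1368·0.35 + 0.2246·0.03 + 0.2489·0.38 ≈ 0.176484... → 0.1765.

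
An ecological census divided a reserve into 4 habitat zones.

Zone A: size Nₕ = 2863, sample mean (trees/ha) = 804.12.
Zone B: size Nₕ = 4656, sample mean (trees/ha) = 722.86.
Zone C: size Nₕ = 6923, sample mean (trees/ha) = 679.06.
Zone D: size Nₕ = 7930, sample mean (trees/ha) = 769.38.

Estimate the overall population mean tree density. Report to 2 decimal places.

x̄_st = (Σ Nₕx̄ₕ) / (Σ Nₕ) = (2863·804.12 + 4656·722.86 + 6923·679.06 + 7930·769.38) / 22372
= 16470147.5 / 22372 = 736.1947... → 736.19.

736.19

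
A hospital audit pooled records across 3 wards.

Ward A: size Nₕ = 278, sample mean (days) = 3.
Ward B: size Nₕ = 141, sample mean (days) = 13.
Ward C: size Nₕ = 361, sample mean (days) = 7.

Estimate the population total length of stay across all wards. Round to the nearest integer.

A: 278·3 = 834
B: 141·13 = 1833
C: 361·7 = 2527
τ̂ = Σ Nₕx̄ₕ = 5194.

5194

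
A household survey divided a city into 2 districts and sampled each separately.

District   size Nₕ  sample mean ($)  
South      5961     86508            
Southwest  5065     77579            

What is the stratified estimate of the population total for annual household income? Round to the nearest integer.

908611823

Estimate total by summing Nₕ·x̄ₕ over strata.
5961·86508 + 5065·77579 = 515674188 + 392937635 = 908611823.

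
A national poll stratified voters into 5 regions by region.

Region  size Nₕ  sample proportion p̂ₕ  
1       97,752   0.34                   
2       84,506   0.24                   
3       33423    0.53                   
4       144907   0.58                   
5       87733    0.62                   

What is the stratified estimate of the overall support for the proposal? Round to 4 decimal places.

Wₕ = Nₕ/N with N = 448321: 0.2180, 0.1885, 0.0746, 0.3232, 0.1957.
p̂_st = 0.2180·0.34 + 0.1885·0.24 + 0.0746·0.53 + 0.3232·0.58 + 0.1957·0.62 ≈ 0.467682... → 0.4677.

0.4677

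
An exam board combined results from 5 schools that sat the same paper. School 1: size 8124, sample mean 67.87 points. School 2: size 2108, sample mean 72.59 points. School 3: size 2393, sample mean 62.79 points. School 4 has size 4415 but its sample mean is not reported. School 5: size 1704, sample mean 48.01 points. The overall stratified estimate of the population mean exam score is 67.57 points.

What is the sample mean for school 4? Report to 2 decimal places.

74.76

Σ Nₕx̄ₕ = N·μ, so 4415·x̄_4 = 18744·67.57 − (8124·67.87 + 2108·72.59 + 2393·62.79 + 1704·48.01).
= 1266532.08 − 936461.11 = 330070.97.
x̄_4 = 330070.97 / 4415 = 74.7613... → 74.76.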